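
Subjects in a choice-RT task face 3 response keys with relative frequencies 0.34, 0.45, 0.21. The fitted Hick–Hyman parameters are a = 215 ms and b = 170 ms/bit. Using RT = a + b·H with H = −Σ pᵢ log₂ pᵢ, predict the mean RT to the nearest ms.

473 ms

H = 0.34·log₂(1/0.34) + 0.45·log₂(1/0.45) + 0.21·log₂(1/0.21) = 1.5204 bits.
RT = 215 + 170 × 1.5204 = 473.47 ms.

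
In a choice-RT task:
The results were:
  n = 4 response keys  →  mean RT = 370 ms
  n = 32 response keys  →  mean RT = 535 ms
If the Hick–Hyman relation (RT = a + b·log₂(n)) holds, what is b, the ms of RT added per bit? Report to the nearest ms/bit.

The slope on a log₂ axis is (535 − 370) / (5 − 2) = 55 ms/bit.

55 ms/bit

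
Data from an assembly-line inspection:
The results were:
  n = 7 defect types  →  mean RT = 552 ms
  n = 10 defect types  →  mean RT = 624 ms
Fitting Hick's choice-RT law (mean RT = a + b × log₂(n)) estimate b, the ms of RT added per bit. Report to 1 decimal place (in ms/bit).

b = (RT₂ − RT₁)/(log₂ n₂ − log₂ n₁) = (624 − 552)/(3.3219 − 2.8074) = 139.922 ms/bit.

139.9 ms/bit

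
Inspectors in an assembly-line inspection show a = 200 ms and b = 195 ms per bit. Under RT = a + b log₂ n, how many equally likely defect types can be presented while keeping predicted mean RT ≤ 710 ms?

Information budget: (710 − 200)/195 = 2.6154 bits, so n ≤ 2^2.6154 = 6.128 → at most 6.

6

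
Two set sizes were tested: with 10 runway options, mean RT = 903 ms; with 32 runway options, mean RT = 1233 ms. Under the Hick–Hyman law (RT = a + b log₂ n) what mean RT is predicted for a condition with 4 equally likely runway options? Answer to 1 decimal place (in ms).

643.0 ms

Solve the two-equation system in a and b:
  b = (1233 − 903) / (log₂ 32 − log₂ 10) = 330 / (5 − 3.3219) = 196.654 ms/bit
  a = 903 − 196.654 × 3.3219 = 249.729 ms
Then RT(4) = 249.729 + 196.654 × log₂ 4 = 249.729 + 196.654 × 2 ≈ 643.037 ms.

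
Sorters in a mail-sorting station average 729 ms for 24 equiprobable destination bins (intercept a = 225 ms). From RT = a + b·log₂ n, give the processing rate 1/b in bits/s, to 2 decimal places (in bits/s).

9.10 bits/s

b = (729 − 225)/log₂ 24 = 504/4.5850 = 109.925 ms per bit = 0.10992 s/bit; the reciprocal is 9.097 bits/s.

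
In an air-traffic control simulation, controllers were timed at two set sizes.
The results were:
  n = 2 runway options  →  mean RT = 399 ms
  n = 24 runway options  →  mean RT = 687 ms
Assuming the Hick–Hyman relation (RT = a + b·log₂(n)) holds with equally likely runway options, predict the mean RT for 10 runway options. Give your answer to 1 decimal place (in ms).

With log₂ n on the abscissa the relation is linear; from the two conditions:
  b = (687 − 399) / (log₂ 24 − log₂ 2) = 288 / (4.5850 − 1) = 80.336 ms/bit
  a = 399 − 80.336 × 1 = 318.664 ms
Then RT(10) = 318.664 + 80.336 × log₂ 10 = 318.664 + 80.336 × 3.3219 ≈ 585.533 ms.

585.5 ms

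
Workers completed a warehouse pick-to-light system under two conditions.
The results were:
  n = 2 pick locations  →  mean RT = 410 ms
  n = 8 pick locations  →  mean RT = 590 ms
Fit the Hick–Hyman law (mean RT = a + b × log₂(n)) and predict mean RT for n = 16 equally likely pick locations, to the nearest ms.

With log₂ n on the abscissa the relation is linear; from the two conditions:
  b = (590 − 410) / (log₂ 8 − log₂ 2) = 180 / (3 − 1) = 90 ms/bit
  a = 410 − 90 × 1 = 320 ms
Then RT(16) = 320 + 90 × log₂ 16 = 320 + 90 × 4 ≈ 680.000 ms.

680 ms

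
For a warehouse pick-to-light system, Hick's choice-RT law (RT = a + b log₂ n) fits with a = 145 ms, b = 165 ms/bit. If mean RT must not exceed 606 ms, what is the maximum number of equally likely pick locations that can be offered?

Information budget: (606 − 145)/165 = 2.7939 bits, so n ≤ 2^2.7939 = 6.935 → at most 6.

6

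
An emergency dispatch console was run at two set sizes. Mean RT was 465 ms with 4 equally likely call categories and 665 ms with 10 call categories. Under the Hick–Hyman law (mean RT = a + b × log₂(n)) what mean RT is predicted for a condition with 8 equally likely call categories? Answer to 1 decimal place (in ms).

With log₂ n on the abscissa the relation is linear; from the two conditions:
  b = (665 − 465) / (log₂ 10 − log₂ 4) = 200 / (3.3219 − 2) = 151.294 ms/bit
  a = 465 − 151.294 × 2 = 162.412 ms
Then RT(8) = 162.412 + 151.294 × log₂ 8 = 162.412 + 151.294 × 3 ≈ 616.294 ms.

616.3 ms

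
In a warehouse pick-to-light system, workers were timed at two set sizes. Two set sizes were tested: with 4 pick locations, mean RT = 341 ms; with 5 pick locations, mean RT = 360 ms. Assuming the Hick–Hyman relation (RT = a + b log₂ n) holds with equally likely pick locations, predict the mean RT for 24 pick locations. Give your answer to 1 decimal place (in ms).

493.6 ms

RT is linear in log₂ n, so two points fix the line:
  b = (360 − 341) / (log₂ 5 − log₂ 4) = 19 / (2.3219 − 2) = 59.019 ms/bit
  a = 341 − 59.019 × 2 = 222.961 ms
Then RT(24) = 222.961 + 59.019 × log₂ 24 = 222.961 + 59.019 × 4.5850 ≈ 493.563 ms.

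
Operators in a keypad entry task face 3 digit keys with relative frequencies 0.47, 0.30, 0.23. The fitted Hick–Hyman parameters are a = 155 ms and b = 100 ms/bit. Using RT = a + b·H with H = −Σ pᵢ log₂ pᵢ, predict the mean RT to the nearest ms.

Entropy contributions −pᵢ log₂ pᵢ: 0.5120, 0.5211, 0.4877; sum H = 1.5207 bits.
RT = a + bH = 155 + 100·1.5207 = 307.07 ms.

307 ms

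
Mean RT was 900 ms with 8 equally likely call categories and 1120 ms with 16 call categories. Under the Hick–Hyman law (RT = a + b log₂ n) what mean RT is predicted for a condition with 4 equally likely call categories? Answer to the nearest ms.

680 ms

Fit slope and intercept:
  b = (1120 − 900) / (log₂ 16 − log₂ 8) = 220 / (4 − 3) = 220 ms/bit
  a = 900 − 220 × 3 = 240 ms
Then RT(4) = 240 + 220 × log₂ 4 = 240 + 220 × 2 ≈ 680.000 ms.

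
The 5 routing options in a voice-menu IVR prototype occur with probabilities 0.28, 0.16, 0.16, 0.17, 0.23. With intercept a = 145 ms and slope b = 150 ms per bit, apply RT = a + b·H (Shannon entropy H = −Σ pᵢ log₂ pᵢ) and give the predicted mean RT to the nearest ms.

487 ms

Entropy contributions −pᵢ log₂ pᵢ: 0.5142, 0.4230, 0.4230, 0.4346, 0.4877; sum H = 2.2825 bits.
RT = a + bH = 145 + 150·2.2825 = 487.38 ms.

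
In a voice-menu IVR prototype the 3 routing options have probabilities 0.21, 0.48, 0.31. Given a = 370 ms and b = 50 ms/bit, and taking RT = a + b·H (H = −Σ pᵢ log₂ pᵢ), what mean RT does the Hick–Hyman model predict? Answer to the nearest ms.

H = 0.21·log₂(1/0.21) + 0.48·log₂(1/0.48) + 0.31·log₂(1/0.31) = 1.5049 bits.
RT = 370 + 50 × 1.5049 = 445.24 ms.

445 ms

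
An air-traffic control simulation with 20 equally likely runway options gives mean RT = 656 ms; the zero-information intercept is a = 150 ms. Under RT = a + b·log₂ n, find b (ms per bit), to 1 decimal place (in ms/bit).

20 alternatives carry log₂ 20 = 4.3219 bits; the choice cost is 656 − 150 = 506 ms, so b = 506/4.3219 = 117.077 ms/bit.

117.1 ms/bit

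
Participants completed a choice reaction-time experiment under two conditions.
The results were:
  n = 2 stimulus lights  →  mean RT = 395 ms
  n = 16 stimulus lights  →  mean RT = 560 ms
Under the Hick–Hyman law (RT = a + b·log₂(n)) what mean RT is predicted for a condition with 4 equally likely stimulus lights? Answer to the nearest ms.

450 ms

Fit slope and intercept:
  b = (560 − 395) / (log₂ 16 − log₂ 2) = 165 / (4 − 1) = 55 ms/bit
  a = 395 − 55 × 1 = 340 ms
Then RT(4) = 340 + 55 × log₂ 4 = 340 + 55 × 2 ≈ 450.000 ms.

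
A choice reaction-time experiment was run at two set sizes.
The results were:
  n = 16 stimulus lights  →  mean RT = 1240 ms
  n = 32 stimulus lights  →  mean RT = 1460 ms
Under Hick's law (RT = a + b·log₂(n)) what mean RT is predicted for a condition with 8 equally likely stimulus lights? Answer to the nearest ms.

1020 ms

RT is linear in log₂ n, so two points fix the line:
  b = (1460 − 1240) / (log₂ 32 − log₂ 16) = 220 / (5 − 4) = 220 ms/bit
  a = 1240 − 220 × 4 = 360 ms
Then RT(8) = 360 + 220 × log₂ 8 = 360 + 220 × 3 ≈ 1020.000 ms.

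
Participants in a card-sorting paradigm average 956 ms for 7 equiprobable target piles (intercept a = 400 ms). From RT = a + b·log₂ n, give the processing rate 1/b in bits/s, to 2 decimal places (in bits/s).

5.05 bits/s

b = (956 − 400)/log₂ 7 = 556/2.8074 = 198.051 ms per bit = 0.19805 s/bit; the reciprocal is 5.049 bits/s.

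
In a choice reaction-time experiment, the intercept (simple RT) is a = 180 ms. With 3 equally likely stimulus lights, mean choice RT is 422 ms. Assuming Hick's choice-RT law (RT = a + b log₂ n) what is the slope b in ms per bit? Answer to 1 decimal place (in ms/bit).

b = (422 − 180) / log₂(3) = 242 / 1.5850 = 152.685 ms/bit.

152.7 ms/bit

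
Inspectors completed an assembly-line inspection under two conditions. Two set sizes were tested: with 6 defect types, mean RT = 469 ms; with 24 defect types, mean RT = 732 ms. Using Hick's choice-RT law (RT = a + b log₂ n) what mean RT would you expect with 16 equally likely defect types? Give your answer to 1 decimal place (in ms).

Solve the two-equation system in a and b:
  b = (732 − 469) / (log₂ 24 − log₂ 6) = 263 / (4.5850 − 2.5850) = 131.500 ms/bit
  a = 469 − 131.500 × 2.5850 = 129.077 ms
Then RT(16) = 129.077 + 131.500 × log₂ 16 = 129.077 + 131.500 × 4 ≈ 655.077 ms.

655.1 ms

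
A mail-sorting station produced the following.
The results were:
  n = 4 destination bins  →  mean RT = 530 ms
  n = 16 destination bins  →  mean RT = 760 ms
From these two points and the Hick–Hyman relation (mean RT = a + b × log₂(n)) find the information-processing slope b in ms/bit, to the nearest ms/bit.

115 ms/bit

The slope on a log₂ axis is (760 − 530) / (4 − 2) = 115 ms/bit.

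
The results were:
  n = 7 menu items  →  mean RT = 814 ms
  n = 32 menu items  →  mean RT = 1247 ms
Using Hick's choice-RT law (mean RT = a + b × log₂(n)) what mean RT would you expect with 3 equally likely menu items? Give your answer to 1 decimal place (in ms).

With log₂ n on the abscissa the relation is linear; from the two conditions:
  b = (1247 − 814) / (log₂ 32 − log₂ 7) = 433 / (5 − 2.8074) = 197.478 ms/bit
  a = 814 − 197.478 × 2.8074 = 259.608 ms
Then RT(3) = 259.608 + 197.478 × log₂ 3 = 259.608 + 197.478 × 1.5850 ≈ 572.604 ms.

572.6 ms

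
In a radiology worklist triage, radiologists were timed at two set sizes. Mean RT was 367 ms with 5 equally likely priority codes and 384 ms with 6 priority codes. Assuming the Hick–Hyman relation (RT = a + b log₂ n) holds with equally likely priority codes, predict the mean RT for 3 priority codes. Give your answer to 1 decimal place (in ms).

319.4 ms

Solve the two-equation system in a and b:
  b = (384 − 367) / (log₂ 6 − log₂ 5) = 17 / (2.5850 − 2.3219) = 64.630 ms/bit
  a = 367 − 64.630 × 2.3219 = 216.933 ms
Then RT(3) = 216.933 + 64.630 × log₂ 3 = 216.933 + 64.630 × 1.5850 ≈ 319.370 ms.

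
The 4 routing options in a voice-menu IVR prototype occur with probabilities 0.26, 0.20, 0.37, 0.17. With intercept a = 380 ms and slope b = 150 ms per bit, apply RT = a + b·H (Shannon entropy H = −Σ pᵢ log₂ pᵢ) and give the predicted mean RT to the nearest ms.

670 ms

Entropy contributions −pᵢ log₂ pᵢ: 0.5053, 0.4644, 0.5307, 0.4346; sum H = 1.9350 bits.
RT = a + bH = 380 + 150·1.9350 = 670.25 ms.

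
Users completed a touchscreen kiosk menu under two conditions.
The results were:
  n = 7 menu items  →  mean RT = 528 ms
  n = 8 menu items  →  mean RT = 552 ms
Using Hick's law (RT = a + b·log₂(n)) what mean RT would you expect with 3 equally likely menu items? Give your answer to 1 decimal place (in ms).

Solve the two-equation system in a and b:
  b = (552 − 528) / (log₂ 8 − log₂ 7) = 24 / (3 − 2.8074) = 124.581 ms/bit
  a = 528 − 124.581 × 2.8074 = 178.256 ms
Then RT(3) = 178.256 + 124.581 × log₂ 3 = 178.256 + 124.581 × 1.5850 ≈ 375.713 ms.

375.7 ms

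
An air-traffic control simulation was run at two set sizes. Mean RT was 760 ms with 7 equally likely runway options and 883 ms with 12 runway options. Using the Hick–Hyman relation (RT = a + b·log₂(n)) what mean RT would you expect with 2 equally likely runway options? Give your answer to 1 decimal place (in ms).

474.1 ms

Fit slope and intercept:
  b = (883 − 760) / (log₂ 12 − log₂ 7) = 123 / (3.5850 − 2.8074) = 158.177 ms/bit
  a = 760 − 158.177 × 2.8074 = 315.940 ms
Then RT(2) = 315.940 + 158.177 × log₂ 2 = 315.940 + 158.177 × 1 ≈ 474.117 ms.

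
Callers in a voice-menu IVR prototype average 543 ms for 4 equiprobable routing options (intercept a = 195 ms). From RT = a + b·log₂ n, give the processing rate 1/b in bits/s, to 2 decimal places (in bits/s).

5.75 bits/s

Choice component = 543 − 195 = 348 ms over log₂(4) = 2 bits.
b = 348 / 2 = 174.000 ms/bit, so 1/b = 5.747 bits/s.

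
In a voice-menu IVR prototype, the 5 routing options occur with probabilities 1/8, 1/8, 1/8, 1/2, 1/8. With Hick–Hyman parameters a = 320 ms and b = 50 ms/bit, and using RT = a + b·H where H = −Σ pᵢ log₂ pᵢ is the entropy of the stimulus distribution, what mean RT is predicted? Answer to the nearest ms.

420 ms

Each term −pᵢ log₂ pᵢ: 0.125·3 + 0.125·3 + 0.125·3 + 0.5·1 + 0.125·3; summed, H = 2.000 bits.
Mean RT = a + bH = 320 + 50·2.000 = 420.00 ms.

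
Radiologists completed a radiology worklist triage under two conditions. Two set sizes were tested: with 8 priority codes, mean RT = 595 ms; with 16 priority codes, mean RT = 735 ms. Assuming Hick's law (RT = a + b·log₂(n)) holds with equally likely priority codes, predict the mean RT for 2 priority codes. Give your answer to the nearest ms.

RT is linear in log₂ n, so two points fix the line:
  b = (735 − 595) / (log₂ 16 − log₂ 8) = 140 / (4 − 3) = 140 ms/bit
  a = 595 − 140 × 3 = 175 ms
Then RT(2) = 175 + 140 × log₂ 2 = 175 + 140 × 1 ≈ 315.000 ms.

315 ms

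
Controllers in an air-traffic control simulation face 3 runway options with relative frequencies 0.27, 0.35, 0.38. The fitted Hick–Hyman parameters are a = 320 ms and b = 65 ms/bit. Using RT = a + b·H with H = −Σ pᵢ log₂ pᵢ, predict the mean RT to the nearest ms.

422 ms

H = 0.27·log₂(1/0.27) + 0.35·log₂(1/0.35) + 0.38·log₂(1/0.38) = 1.5706 bits.
RT = 320 + 65 × 1.5706 = 422.09 ms.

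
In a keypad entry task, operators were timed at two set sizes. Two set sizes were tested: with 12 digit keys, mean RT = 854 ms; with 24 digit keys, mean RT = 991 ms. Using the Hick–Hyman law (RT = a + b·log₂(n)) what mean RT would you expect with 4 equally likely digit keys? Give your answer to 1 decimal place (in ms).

636.9 ms

Fit slope and intercept:
  b = (991 − 854) / (log₂ 24 − log₂ 12) = 137 / (4.5850 − 3.5850) = 137.000 ms/bit
  a = 854 − 137.000 × 3.5850 = 362.860 ms
Then RT(4) = 362.860 + 137.000 × log₂ 4 = 362.860 + 137.000 × 2 ≈ 636.860 ms.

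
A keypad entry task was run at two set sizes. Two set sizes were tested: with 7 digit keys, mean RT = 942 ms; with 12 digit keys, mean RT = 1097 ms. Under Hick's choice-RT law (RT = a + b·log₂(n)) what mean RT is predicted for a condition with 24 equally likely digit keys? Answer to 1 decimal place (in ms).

With log₂ n on the abscissa the relation is linear; from the two conditions:
  b = (1097 − 942) / (log₂ 12 − log₂ 7) = 155 / (3.5850 − 2.8074) = 199.329 ms/bit
  a = 942 − 199.329 × 2.8074 = 382.412 ms
Then RT(24) = 382.412 + 199.329 × log₂ 24 = 382.412 + 199.329 × 4.5850 ≈ 1296.329 ms.

1296.3 ms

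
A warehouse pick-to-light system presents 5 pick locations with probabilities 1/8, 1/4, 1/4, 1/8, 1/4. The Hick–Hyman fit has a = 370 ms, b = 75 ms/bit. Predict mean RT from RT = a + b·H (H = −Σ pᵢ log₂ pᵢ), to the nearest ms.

Each term −pᵢ log₂ pᵢ: 0.125·3 + 0.25·2 + 0.25·2 + 0.125·3 + 0.25·2; summed, H = 2.250 bits.
Mean RT = a + bH = 370 + 75·2.250 = 538.75 ms.

539 ms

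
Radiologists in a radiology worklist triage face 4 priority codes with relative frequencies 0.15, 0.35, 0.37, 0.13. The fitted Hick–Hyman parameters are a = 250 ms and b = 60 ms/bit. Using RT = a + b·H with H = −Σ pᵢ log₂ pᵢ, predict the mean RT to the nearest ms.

361 ms

Entropy contributions −pᵢ log₂ pᵢ: 0.4105, 0.5301, 0.5307, 0.3826; sum H = 1.8540 bits.
RT = a + bH = 250 + 60·1.8540 = 361.24 ms.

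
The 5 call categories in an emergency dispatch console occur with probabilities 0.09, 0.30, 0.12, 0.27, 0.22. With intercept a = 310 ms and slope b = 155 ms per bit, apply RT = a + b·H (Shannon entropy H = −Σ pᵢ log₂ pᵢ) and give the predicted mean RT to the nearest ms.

Entropy contributions −pᵢ log₂ pᵢ: 0.3127, 0.5211, 0.3671, 0.5100, 0.4806; sum H = 2.1914 bits.
RT = a + bH = 310 + 155·2.1914 = 649.67 ms.

650 ms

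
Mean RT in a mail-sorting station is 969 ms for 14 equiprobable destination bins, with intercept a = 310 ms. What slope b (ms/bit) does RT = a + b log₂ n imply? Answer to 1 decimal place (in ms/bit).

b = (969 − 310) / log₂(14) = 659 / 3.8074 = 173.086 ms/bit.

173.1 ms/bit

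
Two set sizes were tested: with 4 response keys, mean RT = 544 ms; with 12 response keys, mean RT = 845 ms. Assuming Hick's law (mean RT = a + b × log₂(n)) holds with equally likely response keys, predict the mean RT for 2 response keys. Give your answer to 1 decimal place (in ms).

Fit slope and intercept:
  b = (845 − 544) / (log₂ 12 − log₂ 4) = 301 / (3.5850 − 2) = 189.910 ms/bit
  a = 544 − 189.910 × 2 = 164.180 ms
Then RT(2) = 164.180 + 189.910 × log₂ 2 = 164.180 + 189.910 × 1 ≈ 354.090 ms.

354.1 ms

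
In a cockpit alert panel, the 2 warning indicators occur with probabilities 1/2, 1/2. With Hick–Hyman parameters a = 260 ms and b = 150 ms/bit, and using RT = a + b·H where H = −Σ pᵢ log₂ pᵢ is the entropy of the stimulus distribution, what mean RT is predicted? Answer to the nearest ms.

H = −Σ pᵢ log₂ pᵢ = 0.5·1 + 0.5·1 = 1.000 bits.
RT = 260 + 150 × 1.000 = 410.00 ms.

410 ms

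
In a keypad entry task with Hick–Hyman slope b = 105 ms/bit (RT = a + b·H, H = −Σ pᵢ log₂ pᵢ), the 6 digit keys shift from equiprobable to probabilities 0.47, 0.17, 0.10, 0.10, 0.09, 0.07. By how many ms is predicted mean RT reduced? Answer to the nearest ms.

41 ms

Equiprobable entropy H₀ = log₂ 6 = 2.5850 bits.
Skewed entropy H = −Σ pᵢ log₂ pᵢ = 2.1921 bits.
ΔRT = b·(H₀ − H) = 105 × 0.3928 = 41.25 ms.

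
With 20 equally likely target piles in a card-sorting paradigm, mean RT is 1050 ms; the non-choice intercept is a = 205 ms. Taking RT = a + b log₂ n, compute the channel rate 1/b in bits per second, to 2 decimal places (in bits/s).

5.11 bits/s

Choice component = 1050 − 205 = 845 ms over log₂(20) = 4.3219 bits.
b = 845 / 4.3219 = 195.515 ms/bit, so 1/b = 5.115 bits/s.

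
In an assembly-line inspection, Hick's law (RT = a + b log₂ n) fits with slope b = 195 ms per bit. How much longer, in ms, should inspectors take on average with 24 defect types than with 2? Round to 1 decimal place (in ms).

699.1 ms

ΔRT = (a + b log₂ n₂) − (a + b log₂ n₁) = b·(log₂ n₂ − log₂ n₁).
log₂(24) − log₂(2) = 4.5850 − 1 = 3.5850.
ΔRT = 195 × 3.5850 = 699.068 ms.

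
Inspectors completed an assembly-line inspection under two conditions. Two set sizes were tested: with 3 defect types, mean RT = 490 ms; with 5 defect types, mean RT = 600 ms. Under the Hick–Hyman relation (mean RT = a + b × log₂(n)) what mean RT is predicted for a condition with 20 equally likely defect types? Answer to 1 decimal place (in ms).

898.5 ms

RT is linear in log₂ n, so two points fix the line:
  b = (600 − 490) / (log₂ 5 − log₂ 3) = 110 / (2.3219 − 1.5850) = 149.261 ms/bit
  a = 490 − 149.261 × 1.5850 = 253.427 ms
Then RT(20) = 253.427 + 149.261 × log₂ 20 = 253.427 + 149.261 × 4.3219 ≈ 898.521 ms.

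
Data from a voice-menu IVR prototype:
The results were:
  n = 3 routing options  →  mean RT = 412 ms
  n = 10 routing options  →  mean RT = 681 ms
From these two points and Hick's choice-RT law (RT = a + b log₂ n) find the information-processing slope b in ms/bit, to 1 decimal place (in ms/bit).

154.9 ms/bit

Slope: b = (681 − 412) / (log₂ 10 − log₂ 3) = 269/1.7370 = 154.868 ms/bit.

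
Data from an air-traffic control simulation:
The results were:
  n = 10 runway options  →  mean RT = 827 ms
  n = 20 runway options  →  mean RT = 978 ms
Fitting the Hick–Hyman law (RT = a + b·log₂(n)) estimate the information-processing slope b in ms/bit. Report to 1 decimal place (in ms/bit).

The slope on a log₂ axis is (978 − 827) / (4.3219 − 3.3219) = 151.000 ms/bit.

151.0 ms/bit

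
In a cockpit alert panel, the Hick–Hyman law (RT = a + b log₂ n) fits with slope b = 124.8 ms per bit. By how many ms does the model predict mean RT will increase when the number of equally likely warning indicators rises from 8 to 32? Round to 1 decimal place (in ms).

ΔRT = (a + b log₂ n₂) − (a + b log₂ n₁) = b·(log₂ n₂ − log₂ n₁).
log₂(32) − log₂(8) = log₂(32/8) = log₂(4) = 2.
ΔRT = 124.8 × 2.0000 = 249.600 ms.

249.6 ms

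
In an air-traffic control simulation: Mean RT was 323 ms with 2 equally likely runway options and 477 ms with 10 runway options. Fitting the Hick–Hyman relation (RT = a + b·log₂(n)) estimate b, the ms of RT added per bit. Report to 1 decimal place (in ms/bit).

66.3 ms/bit

The slope on a log₂ axis is (477 − 323) / (3.3219 − 1) = 66.324 ms/bit.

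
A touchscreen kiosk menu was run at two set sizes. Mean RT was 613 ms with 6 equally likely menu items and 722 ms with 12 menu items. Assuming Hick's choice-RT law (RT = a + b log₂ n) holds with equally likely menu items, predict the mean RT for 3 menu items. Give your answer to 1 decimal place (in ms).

Solve the two-equation system in a and b:
  b = (722 − 613) / (log₂ 12 − log₂ 6) = 109 / (3.5850 − 2.5850) = 109.000 ms/bit
  a = 613 − 109.000 × 2.5850 = 331.239 ms
Then RT(3) = 331.239 + 109.000 × log₂ 3 = 331.239 + 109.000 × 1.5850 ≈ 504.000 ms.

504.0 ms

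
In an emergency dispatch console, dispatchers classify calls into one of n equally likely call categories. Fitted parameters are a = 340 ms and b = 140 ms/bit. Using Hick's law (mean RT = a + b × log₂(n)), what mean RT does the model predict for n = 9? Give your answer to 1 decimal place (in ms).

log₂(9) = 3.1699 bits, so RT = 340 + 140 × 3.1699 ≈ 783.790 ms.

783.8 ms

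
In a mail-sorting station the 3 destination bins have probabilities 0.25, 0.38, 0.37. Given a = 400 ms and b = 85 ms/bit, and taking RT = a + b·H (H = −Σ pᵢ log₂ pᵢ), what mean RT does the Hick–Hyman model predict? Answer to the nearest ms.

H = 0.25·log₂(1/0.25) + 0.38·log₂(1/0.38) + 0.37·log₂(1/0.37) = 1.5612 bits.
RT = 400 + 85 × 1.5612 = 532.70 ms.

533 ms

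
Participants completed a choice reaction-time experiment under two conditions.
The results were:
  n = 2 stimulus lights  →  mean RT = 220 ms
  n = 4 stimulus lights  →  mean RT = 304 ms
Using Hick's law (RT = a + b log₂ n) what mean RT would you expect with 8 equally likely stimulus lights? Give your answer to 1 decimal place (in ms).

388.0 ms

Solve the two-equation system in a and b:
  b = (304 − 220) / (log₂ 4 − log₂ 2) = 84 / (2 − 1) = 84.000 ms/bit
  a = 220 − 84.000 × 1 = 136.000 ms
Then RT(8) = 136.000 + 84.000 × log₂ 8 = 136.000 + 84.000 × 3 ≈ 388.000 ms.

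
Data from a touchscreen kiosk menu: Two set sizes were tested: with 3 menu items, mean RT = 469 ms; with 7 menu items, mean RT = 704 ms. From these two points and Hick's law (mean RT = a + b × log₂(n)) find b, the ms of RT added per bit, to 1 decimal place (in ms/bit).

192.2 ms/bit

b = (RT₂ − RT₁)/(log₂ n₂ − log₂ n₁) = (704 − 469)/(2.8074 − 1.5850) = 192.246 ms/bit.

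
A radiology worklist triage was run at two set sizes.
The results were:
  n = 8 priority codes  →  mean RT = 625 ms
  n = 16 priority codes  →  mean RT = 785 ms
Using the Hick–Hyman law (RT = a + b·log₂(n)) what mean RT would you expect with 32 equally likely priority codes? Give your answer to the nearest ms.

945 ms

Fit slope and intercept:
  b = (785 − 625) / (log₂ 16 − log₂ 8) = 160 / (4 − 3) = 160 ms/bit
  a = 625 − 160 × 3 = 145 ms
Then RT(32) = 145 + 160 × log₂ 32 = 145 + 160 × 5 ≈ 945.000 ms.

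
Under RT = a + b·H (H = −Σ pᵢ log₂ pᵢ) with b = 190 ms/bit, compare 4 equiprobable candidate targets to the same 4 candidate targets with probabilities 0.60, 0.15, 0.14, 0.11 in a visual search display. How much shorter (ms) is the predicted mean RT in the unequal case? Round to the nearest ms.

76 ms

The RT saving is b·ΔH. Equiprobable H₀ = log₂(4) = 2.0000 bits; with the given probabilities H = 1.6001 bits.
b·(H₀ − H) = 190 × (2.0000 − 1.6001) = 75.98 ms.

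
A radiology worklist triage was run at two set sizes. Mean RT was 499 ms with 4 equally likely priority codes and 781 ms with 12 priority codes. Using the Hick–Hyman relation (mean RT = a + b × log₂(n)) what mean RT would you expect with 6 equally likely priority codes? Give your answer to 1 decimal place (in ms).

603.1 ms

RT is linear in log₂ n, so two points fix the line:
  b = (781 − 499) / (log₂ 12 − log₂ 4) = 282 / (3.5850 − 2) = 177.922 ms/bit
  a = 499 − 177.922 × 2 = 143.156 ms
Then RT(6) = 143.156 + 177.922 × log₂ 6 = 143.156 + 177.922 × 2.5850 ≈ 603.078 ms.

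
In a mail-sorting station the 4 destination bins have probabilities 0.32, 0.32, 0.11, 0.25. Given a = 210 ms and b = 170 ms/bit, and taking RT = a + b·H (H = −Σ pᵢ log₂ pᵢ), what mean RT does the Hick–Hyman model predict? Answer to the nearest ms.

533 ms

H = 0.32·log₂(1/0.32) + 0.32·log₂(1/0.32) + 0.11·log₂(1/0.11) + 0.25·log₂(1/0.25) = 1.9024 bits.
RT = 210 + 170 × 1.9024 = 533.40 ms.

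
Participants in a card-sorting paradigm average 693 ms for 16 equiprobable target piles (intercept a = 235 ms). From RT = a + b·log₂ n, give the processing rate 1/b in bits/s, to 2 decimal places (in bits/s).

8.73 bits/s

Choice component = 693 − 235 = 458 ms over log₂(16) = 4 bits.
b = 458 / 4 = 114.500 ms/bit, so 1/b = 8.734 bits/s.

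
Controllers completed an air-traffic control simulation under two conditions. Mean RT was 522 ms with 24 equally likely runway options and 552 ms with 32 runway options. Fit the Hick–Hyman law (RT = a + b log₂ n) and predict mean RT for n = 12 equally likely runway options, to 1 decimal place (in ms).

RT is linear in log₂ n, so two points fix the line:
  b = (552 − 522) / (log₂ 32 − log₂ 24) = 30 / (5 − 4.5850) = 72.283 ms/bit
  a = 522 − 72.283 × 4.5850 = 190.587 ms
Then RT(12) = 190.587 + 72.283 × log₂ 12 = 190.587 + 72.283 × 3.5850 ≈ 449.717 ms.

449.7 ms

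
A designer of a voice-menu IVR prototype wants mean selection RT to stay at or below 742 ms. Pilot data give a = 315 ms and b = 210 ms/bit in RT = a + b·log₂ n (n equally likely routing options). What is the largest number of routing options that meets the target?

Set 315 + 210·log₂ n ≤ 742 → log₂ n ≤ (742 − 315)/210 = 2.0333.
So n ≤ 2^2.0333 = 4.093; the largest integer n is 4.

4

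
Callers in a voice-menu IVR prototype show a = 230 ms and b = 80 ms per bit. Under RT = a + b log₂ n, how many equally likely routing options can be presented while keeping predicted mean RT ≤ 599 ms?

80·log₂ n ≤ 599 − 230 = 369, giving log₂ n ≤ 4.6125 and n ≤ 24.463. The largest whole number is 24.

24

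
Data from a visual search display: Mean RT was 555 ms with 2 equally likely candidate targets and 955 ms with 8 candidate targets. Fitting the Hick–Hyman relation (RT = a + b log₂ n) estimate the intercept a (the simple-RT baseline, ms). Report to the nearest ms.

The slope on a log₂ axis is (955 − 555) / (3 − 1) = 200 ms/bit.
Intercept: a = 555 − 200·log₂(2) = 355.000 ms.

355 ms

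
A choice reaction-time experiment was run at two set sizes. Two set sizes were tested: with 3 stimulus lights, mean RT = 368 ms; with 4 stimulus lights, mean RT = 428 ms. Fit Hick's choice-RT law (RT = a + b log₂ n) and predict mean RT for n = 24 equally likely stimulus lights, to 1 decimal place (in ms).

RT is linear in log₂ n, so two points fix the line:
  b = (428 − 368) / (log₂ 4 − log₂ 3) = 60 / (2 − 1.5850) = 144.565 ms/bit
  a = 368 − 144.565 × 1.5850 = 138.869 ms
Then RT(24) = 138.869 + 144.565 × log₂ 24 = 138.869 + 144.565 × 4.5850 ≈ 801.696 ms.

801.7 ms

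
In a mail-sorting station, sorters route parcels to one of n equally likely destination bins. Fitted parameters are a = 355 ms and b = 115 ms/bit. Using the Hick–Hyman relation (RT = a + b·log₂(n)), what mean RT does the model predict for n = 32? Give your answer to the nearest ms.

930 ms

log₂(32) = 5 bits, so RT = 355 + 115 × 5 ≈ 930.000 ms.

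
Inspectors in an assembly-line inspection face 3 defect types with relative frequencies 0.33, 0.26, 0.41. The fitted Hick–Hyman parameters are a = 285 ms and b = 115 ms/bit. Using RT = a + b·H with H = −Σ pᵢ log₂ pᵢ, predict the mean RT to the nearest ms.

Entropy contributions −pᵢ log₂ pᵢ: 0.5278, 0.5053, 0.5274; sum H = 1.5605 bits.
RT = a + bH = 285 + 115·1.5605 = 464.46 ms.

464 ms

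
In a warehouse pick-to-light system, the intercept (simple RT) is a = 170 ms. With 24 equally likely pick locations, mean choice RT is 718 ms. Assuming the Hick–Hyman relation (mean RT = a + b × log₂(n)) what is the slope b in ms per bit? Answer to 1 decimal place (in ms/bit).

119.5 ms/bit

log₂(24) = 4.5850 bits.
b = (RT − a)/log₂ n = (718 − 170) / 4.5850 = 119.521 ms/bit.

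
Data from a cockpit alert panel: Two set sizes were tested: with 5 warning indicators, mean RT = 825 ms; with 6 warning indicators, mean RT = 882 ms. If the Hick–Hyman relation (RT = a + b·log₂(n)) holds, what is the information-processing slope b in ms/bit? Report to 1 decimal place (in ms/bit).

Slope: b = (882 − 825) / (log₂ 6 − log₂ 5) = 57/0.2630 = 216.702 ms/bit.

216.7 ms/bit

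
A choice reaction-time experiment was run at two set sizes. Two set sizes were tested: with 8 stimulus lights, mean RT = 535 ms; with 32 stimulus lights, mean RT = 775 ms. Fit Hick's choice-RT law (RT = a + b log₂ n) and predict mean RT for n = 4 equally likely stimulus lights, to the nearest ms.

415 ms

Solve the two-equation system in a and b:
  b = (775 − 535) / (log₂ 32 − log₂ 8) = 240 / (5 − 3) = 120 ms/bit
  a = 535 − 120 × 3 = 175 ms
Then RT(4) = 175 + 120 × log₂ 4 = 175 + 120 × 2 ≈ 415.000 ms.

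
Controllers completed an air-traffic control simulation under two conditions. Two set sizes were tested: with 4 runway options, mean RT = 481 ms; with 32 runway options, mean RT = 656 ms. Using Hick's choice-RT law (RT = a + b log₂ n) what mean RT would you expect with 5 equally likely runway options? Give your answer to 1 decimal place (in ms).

RT is linear in log₂ n, so two points fix the line:
  b = (656 − 481) / (log₂ 32 − log₂ 4) = 175 / (5 − 2) = 58.333 ms/bit
  a = 481 − 58.333 × 2 = 364.333 ms
Then RT(5) = 364.333 + 58.333 × log₂ 5 = 364.333 + 58.333 × 2.3219 ≈ 499.779 ms.

499.8 ms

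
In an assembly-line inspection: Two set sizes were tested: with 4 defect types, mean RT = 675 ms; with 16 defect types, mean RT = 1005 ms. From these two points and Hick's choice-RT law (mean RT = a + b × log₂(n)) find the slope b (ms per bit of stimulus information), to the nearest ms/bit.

b = (RT₂ − RT₁)/(log₂ n₂ − log₂ n₁) = (1005 − 675)/(4 − 2) = 165 ms/bit.

165 ms/bit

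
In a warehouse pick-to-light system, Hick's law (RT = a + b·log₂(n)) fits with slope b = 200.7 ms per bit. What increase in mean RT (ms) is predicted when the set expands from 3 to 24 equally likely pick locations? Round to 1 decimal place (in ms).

ΔRT = (a + b log₂ n₂) − (a + b log₂ n₁) = b·(log₂ n₂ − log₂ n₁).
log₂(24) − log₂(3) = log₂(24/3) = log₂(8) = 3.
ΔRT = 200.7 × 3.0000 = 602.100 ms.

602.1 ms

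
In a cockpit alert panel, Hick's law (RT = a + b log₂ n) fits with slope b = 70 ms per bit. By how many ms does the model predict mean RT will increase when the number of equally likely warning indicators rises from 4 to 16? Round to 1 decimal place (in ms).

140.0 ms

The intercept a cancels: ΔRT = b·(log₂ n₂ − log₂ n₁) = b·log₂(n₂/n₁).
log₂(16) − log₂(4) = log₂(16/4) = log₂(4) = 2.
ΔRT = 70 × 2.0000 = 140.000 ms.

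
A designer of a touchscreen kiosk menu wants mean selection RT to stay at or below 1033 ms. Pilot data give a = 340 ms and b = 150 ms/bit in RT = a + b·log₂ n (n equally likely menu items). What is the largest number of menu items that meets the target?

24

Information budget: (1033 − 340)/150 = 4.6200 bits, so n ≤ 2^4.6200 = 24.590 → at most 24.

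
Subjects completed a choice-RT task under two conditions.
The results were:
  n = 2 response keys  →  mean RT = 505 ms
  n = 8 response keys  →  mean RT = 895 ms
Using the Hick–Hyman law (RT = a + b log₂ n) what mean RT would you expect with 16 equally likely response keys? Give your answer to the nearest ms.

Fit slope and intercept:
  b = (895 − 505) / (log₂ 8 − log₂ 2) = 390 / (3 − 1) = 195 ms/bit
  a = 505 − 195 × 1 = 310 ms
Then RT(16) = 310 + 195 × log₂ 16 = 310 + 195 × 4 ≈ 1090.000 ms.

1090 ms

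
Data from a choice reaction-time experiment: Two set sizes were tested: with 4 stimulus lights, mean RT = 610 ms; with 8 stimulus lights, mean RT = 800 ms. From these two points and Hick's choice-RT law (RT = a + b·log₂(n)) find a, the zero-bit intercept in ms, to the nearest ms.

230 ms

Slope: b = (800 − 610) / (log₂ 8 − log₂ 4) = 190/1.0000 = 190 ms/bit.
a = RT₁ − b·log₂ n₁ = 610 − 190 × 2 = 230.000 ms.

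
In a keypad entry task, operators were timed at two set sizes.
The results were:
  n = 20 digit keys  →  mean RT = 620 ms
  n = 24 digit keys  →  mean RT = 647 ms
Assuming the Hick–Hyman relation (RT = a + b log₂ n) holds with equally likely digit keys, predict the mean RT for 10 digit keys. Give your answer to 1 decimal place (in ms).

517.4 ms

Fit slope and intercept:
  b = (647 − 620) / (log₂ 24 − log₂ 20) = 27 / (4.5850 − 4.3219) = 102.648 ms/bit
  a = 620 − 102.648 × 4.3219 = 176.362 ms
Then RT(10) = 176.362 + 102.648 × log₂ 10 = 176.362 + 102.648 × 3.3219 ≈ 517.352 ms.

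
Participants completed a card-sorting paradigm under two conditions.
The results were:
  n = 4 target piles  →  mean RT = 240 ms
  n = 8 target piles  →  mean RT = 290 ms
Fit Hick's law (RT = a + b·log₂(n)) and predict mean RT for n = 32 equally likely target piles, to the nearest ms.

With log₂ n on the abscissa the relation is linear; from the two conditions:
  b = (290 − 240) / (log₂ 8 − log₂ 4) = 50 / (3 − 2) = 50 ms/bit
  a = 240 − 50 × 2 = 140 ms
Then RT(32) = 140 + 50 × log₂ 32 = 140 + 50 × 5 ≈ 390.000 ms.

390 ms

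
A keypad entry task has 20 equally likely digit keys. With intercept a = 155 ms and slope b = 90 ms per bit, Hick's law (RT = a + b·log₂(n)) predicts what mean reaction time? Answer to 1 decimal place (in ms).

544.0 ms

log₂(20) = 4.3219 bits, so RT = 155 + 90 × 4.3219 ≈ 543.974 ms.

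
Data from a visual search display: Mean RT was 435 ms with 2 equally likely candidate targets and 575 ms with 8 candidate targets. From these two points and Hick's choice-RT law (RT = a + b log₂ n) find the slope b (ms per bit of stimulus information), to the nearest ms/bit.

70 ms/bit

b = (RT₂ − RT₁)/(log₂ n₂ − log₂ n₁) = (575 − 435)/(3 − 1) = 70 ms/bit.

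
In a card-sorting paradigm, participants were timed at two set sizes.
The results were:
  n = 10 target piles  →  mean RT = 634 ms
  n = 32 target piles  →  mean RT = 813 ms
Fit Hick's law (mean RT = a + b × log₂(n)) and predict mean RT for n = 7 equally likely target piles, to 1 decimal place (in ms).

579.1 ms

With log₂ n on the abscissa the relation is linear; from the two conditions:
  b = (813 − 634) / (log₂ 32 − log₂ 10) = 179 / (5 − 3.3219) = 106.670 ms/bit
  a = 634 − 106.670 × 3.3219 = 279.650 ms
Then RT(7) = 279.650 + 106.670 × log₂ 7 = 279.650 + 106.670 × 2.8074 ≈ 579.110 ms.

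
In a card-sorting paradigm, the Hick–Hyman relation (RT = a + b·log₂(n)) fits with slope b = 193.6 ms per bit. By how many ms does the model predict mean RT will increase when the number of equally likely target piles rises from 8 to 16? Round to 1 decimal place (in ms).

The intercept a cancels: ΔRT = b·(log₂ n₂ − log₂ n₁) = b·log₂(n₂/n₁).
log₂(16) − log₂(8) = log₂(16/8) = log₂(2) = 1.
ΔRT = 193.6 × 1.0000 = 193.600 ms.

193.6 ms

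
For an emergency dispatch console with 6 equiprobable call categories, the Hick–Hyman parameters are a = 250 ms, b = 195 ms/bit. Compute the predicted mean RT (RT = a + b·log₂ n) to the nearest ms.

log₂(6) = 2.5850 bits, so RT = 250 + 195 × 2.5850 ≈ 754.068 ms.

754 ms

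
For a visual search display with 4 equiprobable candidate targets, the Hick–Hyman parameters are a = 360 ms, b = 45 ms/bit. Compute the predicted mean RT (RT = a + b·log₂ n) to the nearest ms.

450 ms

log₂(4) = 2 bits, so RT = 360 + 45 × 2 ≈ 450.000 ms.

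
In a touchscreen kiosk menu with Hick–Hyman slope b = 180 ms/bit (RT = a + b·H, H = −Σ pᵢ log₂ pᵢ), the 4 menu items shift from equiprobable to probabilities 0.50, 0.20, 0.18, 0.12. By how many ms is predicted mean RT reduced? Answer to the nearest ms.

Equiprobable entropy H₀ = log₂ 4 = 2.0000 bits.
Skewed entropy H = −Σ pᵢ log₂ pᵢ = 1.7768 bits.
ΔRT = b·(H₀ − H) = 180 × 0.2232 = 40.18 ms.

40 ms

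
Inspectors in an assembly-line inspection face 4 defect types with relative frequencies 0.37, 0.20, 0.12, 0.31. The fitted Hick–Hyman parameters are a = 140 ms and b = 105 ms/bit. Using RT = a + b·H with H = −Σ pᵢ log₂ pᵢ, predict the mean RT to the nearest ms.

338 ms

Entropy contributions −pᵢ log₂ pᵢ: 0.5307, 0.4644, 0.3671, 0.5238; sum H = 1.8860 bits.
RT = a + bH = 140 + 105·1.8860 = 338.03 ms.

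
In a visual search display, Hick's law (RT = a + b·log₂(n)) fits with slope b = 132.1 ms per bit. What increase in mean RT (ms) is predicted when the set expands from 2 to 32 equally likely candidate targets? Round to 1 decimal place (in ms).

The intercept a cancels: ΔRT = b·(log₂ n₂ − log₂ n₁) = b·log₂(n₂/n₁).
log₂(32) − log₂(2) = log₂(32/2) = log₂(16) = 4.
ΔRT = 132.1 × 4.0000 = 528.400 ms.

528.4 ms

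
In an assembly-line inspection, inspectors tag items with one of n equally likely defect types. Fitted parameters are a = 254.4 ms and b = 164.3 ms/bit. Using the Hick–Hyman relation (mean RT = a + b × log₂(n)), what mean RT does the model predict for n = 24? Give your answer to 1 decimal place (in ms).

1007.7 ms

log₂(24) = 4.5850 bits, so RT = 254.4 + 164.3 × 4.5850 ≈ 1007.709 ms.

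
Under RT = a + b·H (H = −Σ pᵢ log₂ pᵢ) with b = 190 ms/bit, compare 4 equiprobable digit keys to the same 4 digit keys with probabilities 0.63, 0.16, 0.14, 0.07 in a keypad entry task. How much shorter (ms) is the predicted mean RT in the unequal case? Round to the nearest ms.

Equiprobable entropy H₀ = log₂ 4 = 2.0000 bits.
Skewed entropy H = −Σ pᵢ log₂ pᵢ = 1.5086 bits.
ΔRT = b·(H₀ − H) = 190 × 0.4914 = 93.36 ms.

93 ms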